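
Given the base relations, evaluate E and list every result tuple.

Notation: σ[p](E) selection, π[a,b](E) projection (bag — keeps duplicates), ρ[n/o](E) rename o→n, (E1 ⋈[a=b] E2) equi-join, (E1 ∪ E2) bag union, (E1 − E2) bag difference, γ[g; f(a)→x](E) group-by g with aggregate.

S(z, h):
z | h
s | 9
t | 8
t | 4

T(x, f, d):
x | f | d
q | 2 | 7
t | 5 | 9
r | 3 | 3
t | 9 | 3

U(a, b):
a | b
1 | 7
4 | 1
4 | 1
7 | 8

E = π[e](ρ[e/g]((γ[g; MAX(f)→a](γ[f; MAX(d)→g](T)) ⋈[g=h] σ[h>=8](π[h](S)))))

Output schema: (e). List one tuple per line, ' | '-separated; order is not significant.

Row counts bottom-up:
  T → 4
  γ[f; MAX(d)→g](T) → 4
  γ[g; MAX(f)→a](γ[f; MAX(d)→g](T)) → 3
  S → 3
  π[h](S) → 3
  σ[h>=8](π[h](S)) → 2
  (γ[g; MAX(f)→a](γ[f; MAX(d)→g](T)) ⋈[g=h] σ[h>=8](π[h](S))) → 1
  ρ[e/g]((γ[g; MAX(f)→a](γ[f; MAX(d)→g](T)) ⋈[g=h] σ[h>=8](π[h](S)))) → 1
  π[e](ρ[e/g]((γ[g; MAX(f)→a](γ[f; MAX(d)→g](T)) ⋈[g=h] σ[h>=8](π[h](S))))) → 1

== RESULT ==
e
9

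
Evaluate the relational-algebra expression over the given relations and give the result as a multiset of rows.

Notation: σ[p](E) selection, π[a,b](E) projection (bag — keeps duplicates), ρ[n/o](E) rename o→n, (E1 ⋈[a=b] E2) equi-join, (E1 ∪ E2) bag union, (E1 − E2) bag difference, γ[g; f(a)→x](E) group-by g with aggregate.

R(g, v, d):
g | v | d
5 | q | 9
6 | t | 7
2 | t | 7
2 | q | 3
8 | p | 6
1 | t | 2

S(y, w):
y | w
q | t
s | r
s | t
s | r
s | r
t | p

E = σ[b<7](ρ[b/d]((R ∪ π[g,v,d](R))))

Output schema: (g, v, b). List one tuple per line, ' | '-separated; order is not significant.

Subexpression sizes:
  R → 6
  R → 6
  π[g,v,d](R) → 6
  (R ∪ π[g,v,d](R)) → 12
  ρ[b/d]((R ∪ π[g,v,d](R))) → 12
  σ[b<7](ρ[b/d]((R ∪ π[g,v,d](R)))) → 6

== RESULT ==
g | v | b
1 | t | 2
1 | t | 2
2 | q | 3
2 | q | 3
8 | p | 6
8 | p | 6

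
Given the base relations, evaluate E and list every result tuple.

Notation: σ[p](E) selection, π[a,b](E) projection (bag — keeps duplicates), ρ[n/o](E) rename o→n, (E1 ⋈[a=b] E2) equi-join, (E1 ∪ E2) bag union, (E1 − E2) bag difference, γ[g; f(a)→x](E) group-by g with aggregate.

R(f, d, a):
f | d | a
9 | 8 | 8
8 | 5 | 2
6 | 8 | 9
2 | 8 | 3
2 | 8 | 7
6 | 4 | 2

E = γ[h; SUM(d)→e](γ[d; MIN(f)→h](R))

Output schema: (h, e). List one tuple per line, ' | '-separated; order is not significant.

Row counts bottom-up:
  R → 6
  γ[d; MIN(f)→h](R) → 3
  γ[h; SUM(d)→e](γ[d; MIN(f)→h](R)) → 3

== RESULT ==
h | e
2 | 8
6 | 4
8 | 5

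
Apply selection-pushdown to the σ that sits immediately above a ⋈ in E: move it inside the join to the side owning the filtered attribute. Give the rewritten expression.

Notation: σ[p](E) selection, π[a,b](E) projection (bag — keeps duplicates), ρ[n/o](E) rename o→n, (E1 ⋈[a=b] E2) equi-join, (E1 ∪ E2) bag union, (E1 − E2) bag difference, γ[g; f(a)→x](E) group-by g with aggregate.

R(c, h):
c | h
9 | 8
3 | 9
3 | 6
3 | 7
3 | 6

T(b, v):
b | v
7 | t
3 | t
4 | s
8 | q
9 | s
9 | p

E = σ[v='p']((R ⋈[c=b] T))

σ filters on v, owned by the right side.
E' = (R ⋈[c=b] σ[v='p'](T))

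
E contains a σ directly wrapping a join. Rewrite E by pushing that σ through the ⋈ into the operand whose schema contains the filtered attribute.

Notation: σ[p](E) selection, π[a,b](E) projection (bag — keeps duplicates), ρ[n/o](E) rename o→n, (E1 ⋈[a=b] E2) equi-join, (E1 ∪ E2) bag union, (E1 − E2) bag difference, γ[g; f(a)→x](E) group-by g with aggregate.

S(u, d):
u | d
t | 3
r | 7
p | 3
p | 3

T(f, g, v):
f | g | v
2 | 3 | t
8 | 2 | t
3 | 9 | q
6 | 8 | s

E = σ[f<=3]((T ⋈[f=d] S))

σ filters on f, owned by the left side.
E' = (σ[f<=3](T) ⋈[f=d] S)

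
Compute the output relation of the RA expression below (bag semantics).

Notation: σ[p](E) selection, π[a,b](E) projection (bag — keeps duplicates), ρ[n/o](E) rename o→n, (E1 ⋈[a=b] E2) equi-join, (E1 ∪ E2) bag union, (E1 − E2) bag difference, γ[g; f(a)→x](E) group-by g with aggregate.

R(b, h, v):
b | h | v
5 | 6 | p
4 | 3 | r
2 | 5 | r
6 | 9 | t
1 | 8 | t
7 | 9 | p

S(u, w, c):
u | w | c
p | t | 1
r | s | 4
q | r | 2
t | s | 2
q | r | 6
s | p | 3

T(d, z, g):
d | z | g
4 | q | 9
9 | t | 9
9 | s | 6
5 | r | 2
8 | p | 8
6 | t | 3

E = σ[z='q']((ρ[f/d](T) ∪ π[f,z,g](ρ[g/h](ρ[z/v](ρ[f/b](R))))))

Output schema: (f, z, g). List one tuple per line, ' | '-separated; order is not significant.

Row counts bottom-up:
  T → 6
  ρ[f/d](T) → 6
  R → 6
  ρ[f/b](R) → 6
  ρ[z/v](ρ[f/b](R)) → 6
  ρ[g/h](ρ[z/v](ρ[f/b](R))) → 6
  π[f,z,g](ρ[g/h](ρ[z/v](ρ[f/b](R)))) → 6
  (ρ[f/d](T) ∪ π[f,z,g](ρ[g/h](ρ[z/v](ρ[f/b](R))))) → 12
  σ[z='q']((ρ[f/d](T) ∪ π[f,z,g](ρ[g/h](ρ[z/v](ρ[f/b](R)))))) → 1

== RESULT ==
f | z | g
4 | q | 9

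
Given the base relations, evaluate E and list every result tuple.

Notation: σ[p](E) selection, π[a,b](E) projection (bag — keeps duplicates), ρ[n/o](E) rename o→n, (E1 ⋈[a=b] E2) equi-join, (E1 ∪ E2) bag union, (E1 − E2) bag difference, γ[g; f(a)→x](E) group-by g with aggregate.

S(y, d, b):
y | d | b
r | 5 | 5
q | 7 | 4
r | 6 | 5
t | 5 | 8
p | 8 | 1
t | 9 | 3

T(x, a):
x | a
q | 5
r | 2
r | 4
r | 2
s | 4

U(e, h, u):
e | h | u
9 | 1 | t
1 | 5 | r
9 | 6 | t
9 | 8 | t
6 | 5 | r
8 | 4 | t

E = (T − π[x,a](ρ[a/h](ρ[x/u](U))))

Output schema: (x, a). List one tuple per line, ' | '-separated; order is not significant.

Row counts bottom-up:
  T → 5
  U → 6
  ρ[x/u](U) → 6
  ρ[a/h](ρ[x/u](U)) → 6
  π[x,a](ρ[a/h](ρ[x/u](U))) → 6
  (T − π[x,a](ρ[a/h](ρ[x/u](U)))) → 5

== RESULT ==
x | a
q | 5
r | 2
r | 2
r | 4
s | 4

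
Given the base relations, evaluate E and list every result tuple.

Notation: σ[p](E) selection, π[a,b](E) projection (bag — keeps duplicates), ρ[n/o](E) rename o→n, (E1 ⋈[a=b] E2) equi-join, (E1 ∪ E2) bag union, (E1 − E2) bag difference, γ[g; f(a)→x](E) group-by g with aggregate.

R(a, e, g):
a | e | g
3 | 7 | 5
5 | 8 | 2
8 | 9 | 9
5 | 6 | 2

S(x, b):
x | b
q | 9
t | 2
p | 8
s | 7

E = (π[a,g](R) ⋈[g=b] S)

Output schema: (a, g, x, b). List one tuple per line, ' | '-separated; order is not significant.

Stepwise |·|:
  R → 4
  π[a,g](R) → 4
  S → 4
  (π[a,g](R) ⋈[g=b] S) → 3

== RESULT ==
a | g | x | b
5 | 2 | t | 2
5 | 2 | t | 2
8 | 9 | q | 9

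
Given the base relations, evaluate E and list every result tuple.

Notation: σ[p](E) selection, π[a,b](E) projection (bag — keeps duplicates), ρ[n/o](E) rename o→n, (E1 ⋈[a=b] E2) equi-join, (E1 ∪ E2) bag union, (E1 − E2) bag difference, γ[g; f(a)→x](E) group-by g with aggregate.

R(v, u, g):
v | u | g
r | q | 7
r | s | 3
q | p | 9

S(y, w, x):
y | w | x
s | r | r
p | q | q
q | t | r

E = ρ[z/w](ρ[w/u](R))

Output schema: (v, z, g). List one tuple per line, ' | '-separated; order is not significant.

Per-node cardinality:
  R → 3
  ρ[w/u](R) → 3
  ρ[z/w](ρ[w/u](R)) → 3

== RESULT ==
v | z | g
q | p | 9
r | q | 7
r | s | 3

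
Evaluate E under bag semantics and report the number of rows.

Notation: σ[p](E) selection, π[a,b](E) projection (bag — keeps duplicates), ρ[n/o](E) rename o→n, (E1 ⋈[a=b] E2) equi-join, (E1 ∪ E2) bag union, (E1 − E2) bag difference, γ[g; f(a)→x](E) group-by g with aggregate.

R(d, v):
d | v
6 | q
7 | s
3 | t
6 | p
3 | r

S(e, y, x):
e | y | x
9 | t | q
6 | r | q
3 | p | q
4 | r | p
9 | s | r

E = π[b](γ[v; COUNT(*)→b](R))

Per-node cardinality:
  R → 5
  γ[v; COUNT(*)→b](R) → 5
  π[b](γ[v; COUNT(*)→b](R)) → 5

|E| = 5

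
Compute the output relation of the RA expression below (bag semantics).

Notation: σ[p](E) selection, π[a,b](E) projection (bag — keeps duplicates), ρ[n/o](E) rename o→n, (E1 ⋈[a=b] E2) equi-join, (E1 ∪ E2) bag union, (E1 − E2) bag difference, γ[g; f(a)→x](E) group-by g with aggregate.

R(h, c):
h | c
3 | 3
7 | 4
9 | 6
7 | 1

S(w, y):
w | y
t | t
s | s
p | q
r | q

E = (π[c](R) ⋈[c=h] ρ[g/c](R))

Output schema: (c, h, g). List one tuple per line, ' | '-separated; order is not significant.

Row counts bottom-up:
  R → 4
  π[c](R) → 4
  R → 4
  ρ[g/c](R) → 4
  (π[c](R) ⋈[c=h] ρ[g/c](R)) → 1

== RESULT ==
c | h | g
3 | 3 | 3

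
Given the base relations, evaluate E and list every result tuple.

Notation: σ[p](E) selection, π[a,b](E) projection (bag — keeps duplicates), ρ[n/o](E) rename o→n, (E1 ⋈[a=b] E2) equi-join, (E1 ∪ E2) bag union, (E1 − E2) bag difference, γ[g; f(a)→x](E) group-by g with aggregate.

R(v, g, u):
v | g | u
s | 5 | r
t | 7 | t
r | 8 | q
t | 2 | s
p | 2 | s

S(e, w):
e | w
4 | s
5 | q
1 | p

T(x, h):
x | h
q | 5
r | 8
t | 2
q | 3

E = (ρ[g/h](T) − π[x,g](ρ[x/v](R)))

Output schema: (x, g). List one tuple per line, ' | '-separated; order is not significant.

Stepwise |·|:
  T → 4
  ρ[g/h](T) → 4
  R → 5
  ρ[x/v](R) → 5
  π[x,g](ρ[x/v](R)) → 5
  (ρ[g/h](T) − π[x,g](ρ[x/v](R))) → 2

== RESULT ==
x | g
q | 3
q | 5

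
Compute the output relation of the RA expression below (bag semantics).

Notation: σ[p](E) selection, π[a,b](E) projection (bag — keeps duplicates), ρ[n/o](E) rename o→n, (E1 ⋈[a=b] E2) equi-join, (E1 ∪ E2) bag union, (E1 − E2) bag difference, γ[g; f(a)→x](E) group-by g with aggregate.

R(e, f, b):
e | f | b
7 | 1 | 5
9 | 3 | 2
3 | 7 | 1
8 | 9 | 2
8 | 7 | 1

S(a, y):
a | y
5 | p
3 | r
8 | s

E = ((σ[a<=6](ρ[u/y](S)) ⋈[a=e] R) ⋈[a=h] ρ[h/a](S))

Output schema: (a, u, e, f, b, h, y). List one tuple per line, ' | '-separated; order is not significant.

Subexpression sizes:
  S → 3
  ρ[u/y](S) → 3
  σ[a<=6](ρ[u/y](S)) → 2
  R → 5
  (σ[a<=6](ρ[u/y](S)) ⋈[a=e] R) → 1
  S → 3
  ρ[h/a](S) → 3
  ((σ[a<=6](ρ[u/y](S)) ⋈[a=e] R) ⋈[a=h] ρ[h/a](S)) → 1

== RESULT ==
a | u | e | f | b | h | y
3 | r | 3 | 7 | 1 | 3 | r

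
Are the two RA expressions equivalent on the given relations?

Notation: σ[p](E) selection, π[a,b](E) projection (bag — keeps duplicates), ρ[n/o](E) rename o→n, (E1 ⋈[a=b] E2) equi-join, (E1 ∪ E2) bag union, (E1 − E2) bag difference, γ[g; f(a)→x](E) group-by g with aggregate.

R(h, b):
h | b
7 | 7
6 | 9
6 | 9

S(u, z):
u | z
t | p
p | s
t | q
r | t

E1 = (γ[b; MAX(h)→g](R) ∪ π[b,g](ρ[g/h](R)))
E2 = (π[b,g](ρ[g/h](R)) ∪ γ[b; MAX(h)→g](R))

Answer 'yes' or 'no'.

E1 row counts bottom-up:
  R → 3
  γ[b; MAX(h)→g](R) → 2
  R → 3
  ρ[g/h](R) → 3
  π[b,g](ρ[g/h](R)) → 3
  (γ[b; MAX(h)→g](R) ∪ π[b,g](ρ[g/h](R))) → 5
E2 row counts bottom-up:
  R → 3
  ρ[g/h](R) → 3
  π[b,g](ρ[g/h](R)) → 3
  R → 3
  γ[b; MAX(h)→g](R) → 2
  (π[b,g](ρ[g/h](R)) ∪ γ[b; MAX(h)→g](R)) → 5

E1 and E2 produce the same multiset:
b | g
7 | 7
7 | 7
9 | 6
9 | 6
9 | 6

yes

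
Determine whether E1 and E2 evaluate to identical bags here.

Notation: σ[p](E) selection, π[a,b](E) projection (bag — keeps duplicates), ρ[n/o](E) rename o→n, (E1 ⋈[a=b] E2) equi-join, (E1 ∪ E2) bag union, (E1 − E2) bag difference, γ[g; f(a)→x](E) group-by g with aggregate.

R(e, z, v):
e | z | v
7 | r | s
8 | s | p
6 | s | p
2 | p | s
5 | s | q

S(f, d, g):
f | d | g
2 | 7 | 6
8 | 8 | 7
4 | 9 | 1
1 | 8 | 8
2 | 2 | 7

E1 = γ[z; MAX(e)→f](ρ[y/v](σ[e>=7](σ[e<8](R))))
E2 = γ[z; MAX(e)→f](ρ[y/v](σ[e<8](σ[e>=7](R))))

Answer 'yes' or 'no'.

E1 subexpression sizes:
  R → 5
  σ[e<8](R) → 4
  σ[e>=7](σ[e<8](R)) → 1
  ρ[y/v](σ[e>=7](σ[e<8](R))) → 1
  γ[z; MAX(e)→f](ρ[y/v](σ[e>=7](σ[e<8](R)))) → 1
E2 subexpression sizes:
  R → 5
  σ[e>=7](R) → 2
  σ[e<8](σ[e>=7](R)) → 1
  ρ[y/v](σ[e<8](σ[e>=7](R))) → 1
  γ[z; MAX(e)→f](ρ[y/v](σ[e<8](σ[e>=7](R)))) → 1

E1 and E2 produce the same multiset:
z | f
r | 7

yes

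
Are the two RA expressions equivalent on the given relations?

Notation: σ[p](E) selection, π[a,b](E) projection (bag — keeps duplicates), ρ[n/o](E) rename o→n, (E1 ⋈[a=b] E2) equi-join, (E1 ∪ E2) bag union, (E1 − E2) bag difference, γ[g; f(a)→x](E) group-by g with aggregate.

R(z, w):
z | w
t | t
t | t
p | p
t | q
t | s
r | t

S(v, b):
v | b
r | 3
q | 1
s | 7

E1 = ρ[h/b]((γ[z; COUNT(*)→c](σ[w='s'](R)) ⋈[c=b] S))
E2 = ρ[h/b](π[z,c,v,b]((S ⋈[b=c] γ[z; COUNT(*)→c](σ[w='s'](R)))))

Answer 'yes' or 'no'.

E1 per-node cardinality:
  R → 6
  σ[w='s'](R) → 1
  γ[z; COUNT(*)→c](σ[w='s'](R)) → 1
  S → 3
  (γ[z; COUNT(*)→c](σ[w='s'](R)) ⋈[c=b] S) → 1
  ρ[h/b]((γ[z; COUNT(*)→c](σ[w='s'](R)) ⋈[c=b] S)) → 1
E2 per-node cardinality:
  S → 3
  R → 6
  σ[w='s'](R) → 1
  γ[z; COUNT(*)→c](σ[w='s'](R)) → 1
  (S ⋈[b=c] γ[z; COUNT(*)→c](σ[w='s'](R))) → 1
  π[z,c,v,b]((S ⋈[b=c] γ[z; COUNT(*)→c](σ[w='s'](R)))) → 1
  ρ[h/b](π[z,c,v,b]((S ⋈[b=c] γ[z; COUNT(*)→c](σ[w='s'](R))))) → 1

E1 and E2 produce the same multiset:
z | c | v | h
t | 1 | q | 1

yes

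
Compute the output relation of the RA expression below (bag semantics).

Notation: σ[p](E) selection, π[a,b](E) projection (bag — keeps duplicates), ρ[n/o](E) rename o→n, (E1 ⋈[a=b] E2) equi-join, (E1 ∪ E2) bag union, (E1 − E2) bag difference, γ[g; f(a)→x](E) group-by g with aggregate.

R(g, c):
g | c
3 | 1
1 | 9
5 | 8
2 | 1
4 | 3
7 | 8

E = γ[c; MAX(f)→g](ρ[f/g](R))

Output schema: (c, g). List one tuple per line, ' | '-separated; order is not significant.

Subexpression sizes:
  R → 6
  ρ[f/g](R) → 6
  γ[c; MAX(f)→g](ρ[f/g](R)) → 4

== RESULT ==
c | g
1 | 3
3 | 4
8 | 7
9 | 1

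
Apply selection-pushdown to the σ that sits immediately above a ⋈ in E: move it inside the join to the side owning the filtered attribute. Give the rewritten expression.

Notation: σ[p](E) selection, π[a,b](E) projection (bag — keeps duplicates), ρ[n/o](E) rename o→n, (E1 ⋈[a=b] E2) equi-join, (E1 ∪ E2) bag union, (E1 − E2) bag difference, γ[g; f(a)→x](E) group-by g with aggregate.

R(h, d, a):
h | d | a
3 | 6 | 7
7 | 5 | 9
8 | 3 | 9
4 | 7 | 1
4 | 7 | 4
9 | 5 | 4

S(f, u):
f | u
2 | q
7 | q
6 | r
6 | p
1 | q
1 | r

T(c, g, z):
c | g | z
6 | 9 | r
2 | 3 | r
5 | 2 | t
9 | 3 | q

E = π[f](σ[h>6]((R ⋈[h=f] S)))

σ filters on h, owned by the left side.
E' = π[f]((σ[h>6](R) ⋈[h=f] S))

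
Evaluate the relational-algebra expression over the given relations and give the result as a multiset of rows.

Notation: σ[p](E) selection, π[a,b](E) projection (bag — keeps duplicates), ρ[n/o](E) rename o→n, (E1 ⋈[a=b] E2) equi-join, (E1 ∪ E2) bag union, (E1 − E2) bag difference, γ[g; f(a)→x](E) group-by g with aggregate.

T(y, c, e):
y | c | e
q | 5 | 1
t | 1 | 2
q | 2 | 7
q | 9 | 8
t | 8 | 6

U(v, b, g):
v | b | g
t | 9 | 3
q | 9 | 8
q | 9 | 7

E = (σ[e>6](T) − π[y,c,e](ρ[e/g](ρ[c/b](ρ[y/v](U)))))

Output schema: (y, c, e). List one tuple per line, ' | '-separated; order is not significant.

Subexpression sizes:
  T → 5
  σ[e>6](T) → 2
  U → 3
  ρ[y/v](U) → 3
  ρ[c/b](ρ[y/v](U)) → 3
  ρ[e/g](ρ[c/b](ρ[y/v](U))) → 3
  π[y,c,e](ρ[e/g](ρ[c/b](ρ[y/v](U)))) → 3
  (σ[e>6](T) − π[y,c,e](ρ[e/g](ρ[c/b](ρ[y/v](U))))) → 1

== RESULT ==
y | c | e
q | 2 | 7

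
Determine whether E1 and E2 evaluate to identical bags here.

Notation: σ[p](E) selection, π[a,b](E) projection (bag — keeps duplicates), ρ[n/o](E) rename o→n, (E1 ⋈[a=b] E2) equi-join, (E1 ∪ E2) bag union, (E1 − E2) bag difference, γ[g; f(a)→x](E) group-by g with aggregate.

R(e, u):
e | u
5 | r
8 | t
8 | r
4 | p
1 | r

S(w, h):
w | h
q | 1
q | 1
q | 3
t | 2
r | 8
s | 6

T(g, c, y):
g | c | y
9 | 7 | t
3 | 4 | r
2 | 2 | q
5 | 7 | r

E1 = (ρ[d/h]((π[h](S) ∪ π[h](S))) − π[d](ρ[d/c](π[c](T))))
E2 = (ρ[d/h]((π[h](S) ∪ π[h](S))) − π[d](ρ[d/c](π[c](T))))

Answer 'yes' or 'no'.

E1 row counts bottom-up:
  S → 6
  π[h](S) → 6
  S → 6
  π[h](S) → 6
  (π[h](S) ∪ π[h](S)) → 12
  ρ[d/h]((π[h](S) ∪ π[h](S))) → 12
  T → 4
  π[c](T) → 4
  ρ[d/c](π[c](T)) → 4
  π[d](ρ[d/c](π[c](T))) → 4
  (ρ[d/h]((π[h](S) ∪ π[h](S))) − π[d](ρ[d/c](π[c](T)))) → 11
E2 row counts bottom-up:
  S → 6
  π[h](S) → 6
  S → 6
  π[h](S) → 6
  (π[h](S) ∪ π[h](S)) → 12
  ρ[d/h]((π[h](S) ∪ π[h](S))) → 12
  T → 4
  π[c](T) → 4
  ρ[d/c](π[c](T)) → 4
  π[d](ρ[d/c](π[c](T))) → 4
  (ρ[d/h]((π[h](S) ∪ π[h](S))) − π[d](ρ[d/c](π[c](T)))) → 11

E1 and E2 produce the same multiset:
d
1
1
1
1
2
3
3
6
6
8
8

yes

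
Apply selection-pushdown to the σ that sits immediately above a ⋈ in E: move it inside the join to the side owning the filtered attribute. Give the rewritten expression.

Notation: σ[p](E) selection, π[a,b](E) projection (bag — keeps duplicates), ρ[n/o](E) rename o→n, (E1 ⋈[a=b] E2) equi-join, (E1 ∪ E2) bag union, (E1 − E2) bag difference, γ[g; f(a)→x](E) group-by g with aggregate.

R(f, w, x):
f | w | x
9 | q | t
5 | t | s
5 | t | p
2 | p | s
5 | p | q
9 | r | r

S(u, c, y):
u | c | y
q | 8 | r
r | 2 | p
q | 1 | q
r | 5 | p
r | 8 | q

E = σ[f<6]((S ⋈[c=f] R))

σ filters on f, owned by the right side.
E' = (S ⋈[c=f] σ[f<6](R))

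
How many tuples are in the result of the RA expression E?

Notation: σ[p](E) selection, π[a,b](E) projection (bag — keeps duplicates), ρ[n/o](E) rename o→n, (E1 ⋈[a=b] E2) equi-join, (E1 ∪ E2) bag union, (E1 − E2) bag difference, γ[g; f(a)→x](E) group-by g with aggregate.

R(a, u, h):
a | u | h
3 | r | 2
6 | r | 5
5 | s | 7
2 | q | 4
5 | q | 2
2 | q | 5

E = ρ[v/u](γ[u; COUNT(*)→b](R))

Stepwise |·|:
  R → 6
  γ[u; COUNT(*)→b](R) → 3
  ρ[v/u](γ[u; COUNT(*)→b](R)) → 3

|E| = 3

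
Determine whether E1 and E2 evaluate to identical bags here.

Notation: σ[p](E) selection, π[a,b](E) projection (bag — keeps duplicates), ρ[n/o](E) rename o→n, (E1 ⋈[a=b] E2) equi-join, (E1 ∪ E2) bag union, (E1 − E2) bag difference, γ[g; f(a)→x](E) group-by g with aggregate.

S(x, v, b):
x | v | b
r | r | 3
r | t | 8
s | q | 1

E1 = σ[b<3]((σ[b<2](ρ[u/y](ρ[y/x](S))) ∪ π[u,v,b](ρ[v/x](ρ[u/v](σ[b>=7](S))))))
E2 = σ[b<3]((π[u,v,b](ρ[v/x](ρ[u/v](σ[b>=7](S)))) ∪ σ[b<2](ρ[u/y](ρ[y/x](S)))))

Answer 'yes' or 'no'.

E1 stepwise |·|:
  S → 3
  ρ[y/x](S) → 3
  ρ[u/y](ρ[y/x](S)) → 3
  σ[b<2](ρ[u/y](ρ[y/x](S))) → 1
  S → 3
  σ[b>=7](S) → 1
  ρ[u/v](σ[b>=7](S)) → 1
  ρ[v/x](ρ[u/v](σ[b>=7](S))) → 1
  π[u,v,b](ρ[v/x](ρ[u/v](σ[b>=7](S)))) → 1
  (σ[b<2](ρ[u/y](ρ[y/x](S))) ∪ π[u,v,b](ρ[v/x](ρ[u/v](σ[b>=7](S))))) → 2
  σ[b<3]((σ[b<2](ρ[u/y](ρ[y/x](S))) ∪ π[u,v,b](ρ[v/x](ρ[u/v](σ[b>=7](S)))))) → 1
E2 stepwise |·|:
  S → 3
  σ[b>=7](S) → 1
  ρ[u/v](σ[b>=7](S)) → 1
  ρ[v/x](ρ[u/v](σ[b>=7](S))) → 1
  π[u,v,b](ρ[v/x](ρ[u/v](σ[b>=7](S)))) → 1
  S → 3
  ρ[y/x](S) → 3
  ρ[u/y](ρ[y/x](S)) → 3
  σ[b<2](ρ[u/y](ρ[y/x](S))) → 1
  (π[u,v,b](ρ[v/x](ρ[u/v](σ[b>=7](S)))) ∪ σ[b<2](ρ[u/y](ρ[y/x](S)))) → 2
  σ[b<3]((π[u,v,b](ρ[v/x](ρ[u/v](σ[b>=7](S)))) ∪ σ[b<2](ρ[u/y](ρ[y/x](S))))) → 1

E1 and E2 produce the same multiset:
u | v | b
s | q | 1

yes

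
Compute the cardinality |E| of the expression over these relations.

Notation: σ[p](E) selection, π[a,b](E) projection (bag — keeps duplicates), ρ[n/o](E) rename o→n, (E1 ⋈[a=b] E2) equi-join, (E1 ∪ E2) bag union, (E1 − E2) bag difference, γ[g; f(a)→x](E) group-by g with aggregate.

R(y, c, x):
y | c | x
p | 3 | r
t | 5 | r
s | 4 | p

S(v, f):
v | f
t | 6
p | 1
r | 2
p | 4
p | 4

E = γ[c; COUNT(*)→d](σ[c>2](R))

Stepwise |·|:
  R → 3
  σ[c>2](R) → 3
  γ[c; COUNT(*)→d](σ[c>2](R)) → 3

|E| = 3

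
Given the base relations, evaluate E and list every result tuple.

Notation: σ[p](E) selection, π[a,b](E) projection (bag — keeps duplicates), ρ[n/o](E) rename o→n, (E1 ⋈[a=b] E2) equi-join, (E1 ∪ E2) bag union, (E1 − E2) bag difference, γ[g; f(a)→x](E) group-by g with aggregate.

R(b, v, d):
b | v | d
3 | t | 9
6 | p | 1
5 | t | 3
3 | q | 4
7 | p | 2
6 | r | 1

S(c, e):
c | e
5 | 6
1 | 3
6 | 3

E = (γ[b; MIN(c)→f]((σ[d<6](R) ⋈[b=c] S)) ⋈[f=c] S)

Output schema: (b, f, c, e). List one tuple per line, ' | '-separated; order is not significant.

Row counts bottom-up:
  R → 6
  σ[d<6](R) → 5
  S → 3
  (σ[d<6](R) ⋈[b=c] S) → 3
  γ[b; MIN(c)→f]((σ[d<6](R) ⋈[b=c] S)) → 2
  S → 3
  (γ[b; MIN(c)→f]((σ[d<6](R) ⋈[b=c] S)) ⋈[f=c] S) → 2

== RESULT ==
b | f | c | e
5 | 5 | 5 | 6
6 | 6 | 6 | 3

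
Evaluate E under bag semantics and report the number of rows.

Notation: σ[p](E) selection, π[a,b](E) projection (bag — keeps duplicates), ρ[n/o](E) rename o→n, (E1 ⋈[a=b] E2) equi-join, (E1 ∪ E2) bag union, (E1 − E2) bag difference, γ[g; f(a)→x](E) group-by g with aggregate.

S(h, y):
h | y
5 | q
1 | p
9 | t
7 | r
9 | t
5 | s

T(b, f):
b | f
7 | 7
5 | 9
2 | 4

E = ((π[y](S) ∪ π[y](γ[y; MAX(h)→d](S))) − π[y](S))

Subexpression sizes:
  S → 6
  π[y](S) → 6
  S → 6
  γ[y; MAX(h)→d](S) → 5
  π[y](γ[y; MAX(h)→d](S)) → 5
  (π[y](S) ∪ π[y](γ[y; MAX(h)→d](S))) → 11
  S → 6
  π[y](S) → 6
  ((π[y](S) ∪ π[y](γ[y; MAX(h)→d](S))) − π[y](S)) → 5

|E| = 5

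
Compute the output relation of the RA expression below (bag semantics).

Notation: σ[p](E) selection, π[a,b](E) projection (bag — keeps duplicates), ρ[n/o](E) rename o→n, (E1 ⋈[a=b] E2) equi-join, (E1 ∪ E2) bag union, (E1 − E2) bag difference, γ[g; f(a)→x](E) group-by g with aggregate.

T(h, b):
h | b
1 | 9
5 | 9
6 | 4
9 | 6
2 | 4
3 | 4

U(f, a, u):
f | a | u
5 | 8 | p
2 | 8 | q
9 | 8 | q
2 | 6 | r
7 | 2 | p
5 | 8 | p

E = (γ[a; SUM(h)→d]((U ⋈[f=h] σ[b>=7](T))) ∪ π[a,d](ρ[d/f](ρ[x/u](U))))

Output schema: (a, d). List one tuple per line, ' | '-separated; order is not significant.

Subexpression sizes:
  U → 6
  T → 6
  σ[b>=7](T) → 2
  (U ⋈[f=h] σ[b>=7](T)) → 2
  γ[a; SUM(h)→d]((U ⋈[f=h] σ[b>=7](T))) → 1
  U → 6
  ρ[x/u](U) → 6
  ρ[d/f](ρ[x/u](U)) → 6
  π[a,d](ρ[d/f](ρ[x/u](U))) → 6
  (γ[a; SUM(h)→d]((U ⋈[f=h] σ[b>=7](T))) ∪ π[a,d](ρ[d/f](ρ[x/u](U)))) → 7

== RESULT ==
a | d
2 | 7
6 | 2
8 | 2
8 | 5
8 | 5
8 | 9
8 | 10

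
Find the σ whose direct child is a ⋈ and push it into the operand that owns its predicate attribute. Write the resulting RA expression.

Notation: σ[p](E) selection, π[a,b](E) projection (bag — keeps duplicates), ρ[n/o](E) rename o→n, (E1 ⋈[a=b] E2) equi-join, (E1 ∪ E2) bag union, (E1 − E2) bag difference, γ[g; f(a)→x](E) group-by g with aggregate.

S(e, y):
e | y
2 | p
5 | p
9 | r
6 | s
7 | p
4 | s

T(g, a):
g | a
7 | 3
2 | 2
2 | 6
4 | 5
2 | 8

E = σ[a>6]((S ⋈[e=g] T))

σ filters on a, owned by the right side.
E' = (S ⋈[e=g] σ[a>6](T))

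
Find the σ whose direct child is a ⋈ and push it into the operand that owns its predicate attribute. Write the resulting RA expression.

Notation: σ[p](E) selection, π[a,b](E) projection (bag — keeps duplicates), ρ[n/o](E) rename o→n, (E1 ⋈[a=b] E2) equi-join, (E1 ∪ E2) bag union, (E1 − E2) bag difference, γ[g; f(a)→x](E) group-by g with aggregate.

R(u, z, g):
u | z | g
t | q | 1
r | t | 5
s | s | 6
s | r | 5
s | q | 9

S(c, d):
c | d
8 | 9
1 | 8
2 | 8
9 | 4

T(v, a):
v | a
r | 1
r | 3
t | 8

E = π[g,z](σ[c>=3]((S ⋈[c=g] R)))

σ filters on c, owned by the left side.
E' = π[g,z]((σ[c>=3](S) ⋈[c=g] R))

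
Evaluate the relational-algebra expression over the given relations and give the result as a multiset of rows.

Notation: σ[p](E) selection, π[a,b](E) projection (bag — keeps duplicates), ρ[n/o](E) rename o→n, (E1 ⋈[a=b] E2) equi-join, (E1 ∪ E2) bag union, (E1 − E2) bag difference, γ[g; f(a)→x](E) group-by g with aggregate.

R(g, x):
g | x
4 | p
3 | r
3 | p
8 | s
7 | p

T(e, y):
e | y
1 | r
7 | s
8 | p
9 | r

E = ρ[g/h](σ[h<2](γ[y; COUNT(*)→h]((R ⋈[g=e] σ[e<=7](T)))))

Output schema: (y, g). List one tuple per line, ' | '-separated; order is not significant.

Subexpression sizes:
  R → 5
  T → 4
  σ[e<=7](T) → 2
  (R ⋈[g=e] σ[e<=7](T)) → 1
  γ[y; COUNT(*)→h]((R ⋈[g=e] σ[e<=7](T))) → 1
  σ[h<2](γ[y; COUNT(*)→h]((R ⋈[g=e] σ[e<=7](T)))) → 1
  ρ[g/h](σ[h<2](γ[y; COUNT(*)→h]((R ⋈[g=e] σ[e<=7](T))))) → 1

== RESULT ==
y | g
s | 1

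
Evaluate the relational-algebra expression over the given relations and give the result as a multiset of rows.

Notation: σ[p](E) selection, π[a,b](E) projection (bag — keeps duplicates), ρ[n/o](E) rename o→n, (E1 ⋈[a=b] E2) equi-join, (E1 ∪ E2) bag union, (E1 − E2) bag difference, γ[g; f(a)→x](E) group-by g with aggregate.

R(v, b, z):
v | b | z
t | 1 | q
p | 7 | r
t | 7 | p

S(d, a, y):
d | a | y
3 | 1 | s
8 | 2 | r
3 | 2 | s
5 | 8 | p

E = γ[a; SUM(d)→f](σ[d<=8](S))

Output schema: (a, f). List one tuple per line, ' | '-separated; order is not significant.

Subexpression sizes:
  S → 4
  σ[d<=8](S) → 4
  γ[a; SUM(d)→f](σ[d<=8](S)) → 3

== RESULT ==
a | f
1 | 3
2 | 11
8 | 5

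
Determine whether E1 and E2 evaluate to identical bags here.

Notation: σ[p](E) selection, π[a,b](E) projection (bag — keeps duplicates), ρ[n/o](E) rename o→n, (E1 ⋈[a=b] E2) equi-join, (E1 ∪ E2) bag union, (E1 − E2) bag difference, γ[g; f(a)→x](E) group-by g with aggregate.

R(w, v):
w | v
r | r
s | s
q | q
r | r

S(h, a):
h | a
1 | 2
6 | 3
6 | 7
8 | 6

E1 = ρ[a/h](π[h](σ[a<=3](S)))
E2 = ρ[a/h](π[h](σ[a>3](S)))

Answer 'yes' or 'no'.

E1 row counts bottom-up:
  S → 4
  σ[a<=3](S) → 2
  π[h](σ[a<=3](S)) → 2
  ρ[a/h](π[h](σ[a<=3](S))) → 2
E2 row counts bottom-up:
  S → 4
  σ[a>3](S) → 2
  π[h](σ[a>3](S)) → 2
  ρ[a/h](π[h](σ[a>3](S))) → 2

E1 result:
a
1
6
E2 result:
a
6
8
Witness: (1,) appears 1× in E1 but 0× in E2.

no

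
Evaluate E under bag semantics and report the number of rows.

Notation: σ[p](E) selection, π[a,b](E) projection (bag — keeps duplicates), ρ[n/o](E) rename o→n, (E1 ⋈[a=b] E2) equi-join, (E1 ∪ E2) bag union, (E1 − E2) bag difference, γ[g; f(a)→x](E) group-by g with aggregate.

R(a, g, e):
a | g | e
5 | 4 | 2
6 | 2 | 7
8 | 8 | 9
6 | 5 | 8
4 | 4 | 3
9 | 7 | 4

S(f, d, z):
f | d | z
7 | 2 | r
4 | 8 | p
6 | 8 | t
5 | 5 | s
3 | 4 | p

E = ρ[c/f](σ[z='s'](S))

Subexpression sizes:
  S → 5
  σ[z='s'](S) → 1
  ρ[c/f](σ[z='s'](S)) → 1

|E| = 1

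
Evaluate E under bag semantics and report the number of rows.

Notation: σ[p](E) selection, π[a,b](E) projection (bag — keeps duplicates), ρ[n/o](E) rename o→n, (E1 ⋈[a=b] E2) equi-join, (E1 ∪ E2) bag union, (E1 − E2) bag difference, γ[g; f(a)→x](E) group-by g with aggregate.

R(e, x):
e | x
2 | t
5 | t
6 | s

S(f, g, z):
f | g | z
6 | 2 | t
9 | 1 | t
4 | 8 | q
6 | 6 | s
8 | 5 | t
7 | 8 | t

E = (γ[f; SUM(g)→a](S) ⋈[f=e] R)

Row counts bottom-up:
  S → 6
  γ[f; SUM(g)→a](S) → 5
  R → 3
  (γ[f; SUM(g)→a](S) ⋈[f=e] R) → 1

|E| = 1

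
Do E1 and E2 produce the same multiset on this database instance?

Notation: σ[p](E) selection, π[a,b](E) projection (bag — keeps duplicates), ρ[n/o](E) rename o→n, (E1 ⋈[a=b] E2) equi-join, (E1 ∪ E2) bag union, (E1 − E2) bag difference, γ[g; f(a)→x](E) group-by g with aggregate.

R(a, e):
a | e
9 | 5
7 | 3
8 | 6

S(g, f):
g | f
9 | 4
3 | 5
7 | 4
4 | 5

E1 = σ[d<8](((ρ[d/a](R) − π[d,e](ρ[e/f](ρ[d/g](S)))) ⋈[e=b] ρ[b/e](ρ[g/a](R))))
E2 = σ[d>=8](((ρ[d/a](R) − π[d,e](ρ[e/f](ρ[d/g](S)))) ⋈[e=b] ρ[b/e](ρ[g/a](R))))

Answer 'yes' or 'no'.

E1 row counts bottom-up:
  R → 3
  ρ[d/a](R) → 3
  S → 4
  ρ[d/g](S) → 4
  ρ[e/f](ρ[d/g](S)) → 4
  π[d,e](ρ[e/f](ρ[d/g](S))) → 4
  (ρ[d/a](R) − π[d,e](ρ[e/f](ρ[d/g](S)))) → 3
  R → 3
  ρ[g/a](R) → 3
  ρ[b/e](ρ[g/a](R)) → 3
  ((ρ[d/a](R) − π[d,e](ρ[e/f](ρ[d/g](S)))) ⋈[e=b] ρ[b/e](ρ[g/a](R))) → 3
  σ[d<8](((ρ[d/a](R) − π[d,e](ρ[e/f](ρ[d/g](S)))) ⋈[e=b] ρ[b/e](ρ[g/a](R)))) → 1
E2 row counts bottom-up:
  R → 3
  ρ[d/a](R) → 3
  S → 4
  ρ[d/g](S) → 4
  ρ[e/f](ρ[d/g](S)) → 4
  π[d,e](ρ[e/f](ρ[d/g](S))) → 4
  (ρ[d/a](R) − π[d,e](ρ[e/f](ρ[d/g](S)))) → 3
  R → 3
  ρ[g/a](R) → 3
  ρ[b/e](ρ[g/a](R)) → 3
  ((ρ[d/a](R) − π[d,e](ρ[e/f](ρ[d/g](S)))) ⋈[e=b] ρ[b/e](ρ[g/a](R))) → 3
  σ[d>=8](((ρ[d/a](R) − π[d,e](ρ[e/f](ρ[d/g](S)))) ⋈[e=b] ρ[b/e](ρ[g/a](R)))) → 2

E1 result:
d | e | g | b
7 | 3 | 7 | 3
E2 result:
d | e | g | b
8 | 6 | 8 | 6
9 | 5 | 9 | 5
Witness: (9, 5, 9, 5) appears 0× in E1 but 1× in E2.

no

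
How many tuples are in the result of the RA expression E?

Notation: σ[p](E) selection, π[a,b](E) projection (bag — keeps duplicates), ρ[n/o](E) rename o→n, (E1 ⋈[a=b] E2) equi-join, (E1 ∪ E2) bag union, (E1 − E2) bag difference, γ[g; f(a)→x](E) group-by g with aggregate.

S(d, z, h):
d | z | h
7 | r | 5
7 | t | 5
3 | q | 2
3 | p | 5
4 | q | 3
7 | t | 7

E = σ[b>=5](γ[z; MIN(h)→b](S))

Per-node cardinality:
  S → 6
  γ[z; MIN(h)→b](S) → 4
  σ[b>=5](γ[z; MIN(h)→b](S)) → 3

|E| = 3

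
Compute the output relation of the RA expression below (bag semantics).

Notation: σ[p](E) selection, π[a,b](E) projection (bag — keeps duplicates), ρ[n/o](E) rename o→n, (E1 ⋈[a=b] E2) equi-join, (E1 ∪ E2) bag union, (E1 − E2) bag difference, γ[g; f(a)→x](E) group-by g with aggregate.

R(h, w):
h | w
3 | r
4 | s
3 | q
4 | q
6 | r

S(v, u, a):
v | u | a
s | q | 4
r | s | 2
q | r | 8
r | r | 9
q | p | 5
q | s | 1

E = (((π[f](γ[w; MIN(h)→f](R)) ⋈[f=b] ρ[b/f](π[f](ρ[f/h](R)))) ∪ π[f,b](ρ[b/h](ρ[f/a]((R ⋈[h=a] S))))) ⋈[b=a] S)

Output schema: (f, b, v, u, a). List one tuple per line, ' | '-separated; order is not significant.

Row counts bottom-up:
  R → 5
  γ[w; MIN(h)→f](R) → 3
  π[f](γ[w; MIN(h)→f](R)) → 3
  R → 5
  ρ[f/h](R) → 5
  π[f](ρ[f/h](R)) → 5
  ρ[b/f](π[f](ρ[f/h](R))) → 5
  (π[f](γ[w; MIN(h)→f](R)) ⋈[f=b] ρ[b/f](π[f](ρ[f/h](R)))) → 6
  R → 5
  S → 6
  (R ⋈[h=a] S) → 2
  ρ[f/a]((R ⋈[h=a] S)) → 2
  ρ[b/h](ρ[f/a]((R ⋈[h=a] S))) → 2
  π[f,b](ρ[b/h](ρ[f/a]((R ⋈[h=a] S)))) → 2
  ((π[f](γ[w; MIN(h)→f](R)) ⋈[f=b] ρ[b/f](π[f](ρ[f/h](R)))) ∪ π[f,b](ρ[b/h](ρ[f/a]((R ⋈[h=a] S))))) → 8
  S → 6
  (((π[f](γ[w; MIN(h)→f](R)) ⋈[f=b] ρ[b/f](π[f](ρ[f/h](R)))) ∪ π[f,b](ρ[b/h](ρ[f/a]((R ⋈[h=a] S))))) ⋈[b=a] S) → 4

== RESULT ==
f | b | v | u | a
4 | 4 | s | q | 4
4 | 4 | s | q | 4
4 | 4 | s | q | 4
4 | 4 | s | q | 4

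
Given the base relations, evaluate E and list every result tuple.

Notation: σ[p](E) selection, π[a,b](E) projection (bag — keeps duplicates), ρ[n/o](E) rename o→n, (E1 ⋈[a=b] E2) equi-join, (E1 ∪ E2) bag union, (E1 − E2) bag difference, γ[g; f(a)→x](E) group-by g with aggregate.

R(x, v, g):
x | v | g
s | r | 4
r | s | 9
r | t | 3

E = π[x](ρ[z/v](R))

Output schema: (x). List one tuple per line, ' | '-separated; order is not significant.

Row counts bottom-up:
  R → 3
  ρ[z/v](R) → 3
  π[x](ρ[z/v](R)) → 3

== RESULT ==
x
r
r
s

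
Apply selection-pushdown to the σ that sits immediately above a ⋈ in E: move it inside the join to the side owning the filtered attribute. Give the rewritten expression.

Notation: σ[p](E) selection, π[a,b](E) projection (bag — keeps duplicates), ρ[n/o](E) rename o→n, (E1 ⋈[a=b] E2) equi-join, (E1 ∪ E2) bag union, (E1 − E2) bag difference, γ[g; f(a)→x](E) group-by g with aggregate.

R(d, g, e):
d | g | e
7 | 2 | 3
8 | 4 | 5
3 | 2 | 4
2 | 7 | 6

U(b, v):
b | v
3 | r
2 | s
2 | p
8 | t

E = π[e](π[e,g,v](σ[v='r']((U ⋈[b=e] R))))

σ filters on v, owned by the left side.
E' = π[e](π[e,g,v]((σ[v='r'](U) ⋈[b=e] R)))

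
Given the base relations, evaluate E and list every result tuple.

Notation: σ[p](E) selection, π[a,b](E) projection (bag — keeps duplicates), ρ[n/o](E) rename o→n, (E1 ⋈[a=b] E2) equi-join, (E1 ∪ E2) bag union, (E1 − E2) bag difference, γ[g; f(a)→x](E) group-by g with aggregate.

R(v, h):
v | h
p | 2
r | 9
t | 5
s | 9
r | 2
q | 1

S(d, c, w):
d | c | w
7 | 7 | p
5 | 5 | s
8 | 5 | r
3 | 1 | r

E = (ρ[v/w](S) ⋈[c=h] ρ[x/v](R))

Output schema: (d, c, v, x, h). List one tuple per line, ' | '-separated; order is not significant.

Subexpression sizes:
  S → 4
  ρ[v/w](S) → 4
  R → 6
  ρ[x/v](R) → 6
  (ρ[v/w](S) ⋈[c=h] ρ[x/v](R)) → 3

== RESULT ==
d | c | v | x | h
3 | 1 | r | q | 1
5 | 5 | s | t | 5
8 | 5 | r | t | 5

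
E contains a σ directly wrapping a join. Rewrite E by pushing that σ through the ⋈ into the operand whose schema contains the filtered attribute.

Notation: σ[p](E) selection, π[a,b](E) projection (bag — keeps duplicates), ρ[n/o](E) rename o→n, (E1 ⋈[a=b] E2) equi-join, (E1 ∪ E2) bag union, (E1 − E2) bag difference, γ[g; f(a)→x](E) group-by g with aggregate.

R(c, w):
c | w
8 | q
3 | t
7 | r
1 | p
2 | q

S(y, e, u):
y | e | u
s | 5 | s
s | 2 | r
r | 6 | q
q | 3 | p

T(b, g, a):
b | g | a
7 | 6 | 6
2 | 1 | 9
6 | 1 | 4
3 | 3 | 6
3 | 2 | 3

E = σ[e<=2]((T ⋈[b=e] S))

σ filters on e, owned by the right side.
E' = (T ⋈[b=e] σ[e<=2](S))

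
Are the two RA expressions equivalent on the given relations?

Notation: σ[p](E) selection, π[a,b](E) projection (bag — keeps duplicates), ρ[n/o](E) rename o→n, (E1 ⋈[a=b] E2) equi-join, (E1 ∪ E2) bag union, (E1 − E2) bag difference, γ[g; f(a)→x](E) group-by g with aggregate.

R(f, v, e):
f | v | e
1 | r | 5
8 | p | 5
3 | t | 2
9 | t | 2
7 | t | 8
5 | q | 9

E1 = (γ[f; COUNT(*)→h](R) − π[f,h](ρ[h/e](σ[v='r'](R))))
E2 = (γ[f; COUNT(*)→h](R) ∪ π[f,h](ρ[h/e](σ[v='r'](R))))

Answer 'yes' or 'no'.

E1 per-node cardinality:
  R → 6
  γ[f; COUNT(*)→h](R) → 6
  R → 6
  σ[v='r'](R) → 1
  ρ[h/e](σ[v='r'](R)) → 1
  π[f,h](ρ[h/e](σ[v='r'](R))) → 1
  (γ[f; COUNT(*)→h](R) − π[f,h](ρ[h/e](σ[v='r'](R)))) → 6
E2 per-node cardinality:
  R → 6
  γ[f; COUNT(*)→h](R) → 6
  R → 6
  σ[v='r'](R) → 1
  ρ[h/e](σ[v='r'](R)) → 1
  π[f,h](ρ[h/e](σ[v='r'](R))) → 1
  (γ[f; COUNT(*)→h](R) ∪ π[f,h](ρ[h/e](σ[v='r'](R)))) → 7

E1 result:
f | h
1 | 1
3 | 1
5 | 1
7 | 1
8 | 1
9 | 1
E2 result:
f | h
1 | 1
1 | 5
3 | 1
5 | 1
7 | 1
8 | 1
9 | 1
Witness: (1, 5) appears 0× in E1 but 1× in E2.

no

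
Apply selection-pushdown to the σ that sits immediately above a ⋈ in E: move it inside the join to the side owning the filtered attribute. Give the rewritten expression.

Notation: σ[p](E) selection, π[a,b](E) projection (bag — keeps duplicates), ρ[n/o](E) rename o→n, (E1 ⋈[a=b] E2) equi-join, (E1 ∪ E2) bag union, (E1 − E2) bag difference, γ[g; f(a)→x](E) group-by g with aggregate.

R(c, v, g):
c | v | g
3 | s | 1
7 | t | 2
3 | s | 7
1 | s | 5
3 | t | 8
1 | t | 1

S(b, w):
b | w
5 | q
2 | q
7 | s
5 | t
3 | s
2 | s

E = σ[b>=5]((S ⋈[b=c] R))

σ filters on b, owned by the left side.
E' = (σ[b>=5](S) ⋈[b=c] R)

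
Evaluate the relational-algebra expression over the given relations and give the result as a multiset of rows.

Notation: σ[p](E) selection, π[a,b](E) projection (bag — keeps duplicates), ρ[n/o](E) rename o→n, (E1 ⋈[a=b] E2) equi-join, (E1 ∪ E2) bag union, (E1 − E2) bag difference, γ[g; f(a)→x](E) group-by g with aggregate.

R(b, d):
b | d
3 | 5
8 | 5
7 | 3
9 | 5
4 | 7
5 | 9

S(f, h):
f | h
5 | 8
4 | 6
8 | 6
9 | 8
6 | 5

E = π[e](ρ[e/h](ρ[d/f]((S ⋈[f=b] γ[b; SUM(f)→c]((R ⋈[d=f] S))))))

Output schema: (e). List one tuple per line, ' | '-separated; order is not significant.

Per-node cardinality:
  S → 5
  R → 6
  S → 5
  (R ⋈[d=f] S) → 4
  γ[b; SUM(f)→c]((R ⋈[d=f] S)) → 4
  (S ⋈[f=b] γ[b; SUM(f)→c]((R ⋈[d=f] S))) → 3
  ρ[d/f]((S ⋈[f=b] γ[b; SUM(f)→c]((R ⋈[d=f] S)))) → 3
  ρ[e/h](ρ[d/f]((S ⋈[f=b] γ[b; SUM(f)→c]((R ⋈[d=f] S))))) → 3
  π[e](ρ[e/h](ρ[d/f]((S ⋈[f=b] γ[b; SUM(f)→c]((R ⋈[d=f] S)))))) → 3

== RESULT ==
e
6
8
8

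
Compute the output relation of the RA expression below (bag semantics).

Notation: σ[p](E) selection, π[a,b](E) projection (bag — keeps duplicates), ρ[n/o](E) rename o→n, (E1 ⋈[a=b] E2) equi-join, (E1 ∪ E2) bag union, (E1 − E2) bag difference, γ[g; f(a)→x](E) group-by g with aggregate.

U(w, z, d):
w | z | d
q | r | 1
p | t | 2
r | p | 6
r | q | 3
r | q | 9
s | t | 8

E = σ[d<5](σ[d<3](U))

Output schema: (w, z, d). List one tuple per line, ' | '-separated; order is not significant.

Per-node cardinality:
  U → 6
  σ[d<3](U) → 2
  σ[d<5](σ[d<3](U)) → 2

== RESULT ==
w | z | d
p | t | 2
q | r | 1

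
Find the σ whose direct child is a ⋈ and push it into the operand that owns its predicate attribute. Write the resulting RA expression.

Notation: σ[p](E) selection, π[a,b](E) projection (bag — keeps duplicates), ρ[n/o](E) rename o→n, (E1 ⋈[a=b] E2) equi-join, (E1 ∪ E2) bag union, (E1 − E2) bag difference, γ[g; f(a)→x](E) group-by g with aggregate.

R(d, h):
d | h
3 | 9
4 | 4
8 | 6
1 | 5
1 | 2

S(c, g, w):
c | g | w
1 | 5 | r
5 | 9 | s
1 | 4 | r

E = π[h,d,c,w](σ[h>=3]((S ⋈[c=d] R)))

σ filters on h, owned by the right side.
E' = π[h,d,c,w]((S ⋈[c=d] σ[h>=3](R)))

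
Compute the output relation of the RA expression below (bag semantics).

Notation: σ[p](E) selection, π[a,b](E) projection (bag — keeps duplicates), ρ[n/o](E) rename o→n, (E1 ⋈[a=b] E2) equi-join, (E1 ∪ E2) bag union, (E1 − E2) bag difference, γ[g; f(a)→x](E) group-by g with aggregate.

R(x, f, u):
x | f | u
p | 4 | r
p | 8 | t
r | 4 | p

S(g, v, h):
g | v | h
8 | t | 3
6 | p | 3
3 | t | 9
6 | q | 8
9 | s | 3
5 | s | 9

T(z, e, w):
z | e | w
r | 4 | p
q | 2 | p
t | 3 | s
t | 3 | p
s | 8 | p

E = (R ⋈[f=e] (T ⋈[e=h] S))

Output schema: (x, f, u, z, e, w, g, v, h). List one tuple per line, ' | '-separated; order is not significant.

Stepwise |·|:
  R → 3
  T → 5
  S → 6
  (T ⋈[e=h] S) → 7
  (R ⋈[f=e] (T ⋈[e=h] S)) → 1

== RESULT ==
x | f | u | z | e | w | g | v | h
p | 8 | t | s | 8 | p | 6 | q | 8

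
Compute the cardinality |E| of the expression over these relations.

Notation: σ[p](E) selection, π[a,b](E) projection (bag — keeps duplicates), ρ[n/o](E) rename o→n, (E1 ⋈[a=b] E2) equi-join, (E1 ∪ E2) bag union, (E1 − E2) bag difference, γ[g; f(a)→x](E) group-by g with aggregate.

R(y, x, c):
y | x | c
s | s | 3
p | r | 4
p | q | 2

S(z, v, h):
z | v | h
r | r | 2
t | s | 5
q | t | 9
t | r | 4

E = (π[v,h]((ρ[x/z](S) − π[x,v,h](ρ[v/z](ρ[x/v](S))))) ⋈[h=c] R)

Per-node cardinality:
  S → 4
  ρ[x/z](S) → 4
  S → 4
  ρ[x/v](S) → 4
  ρ[v/z](ρ[x/v](S)) → 4
  π[x,v,h](ρ[v/z](ρ[x/v](S))) → 4
  (ρ[x/z](S) − π[x,v,h](ρ[v/z](ρ[x/v](S)))) → 3
  π[v,h]((ρ[x/z](S) − π[x,v,h](ρ[v/z](ρ[x/v](S))))) → 3
  R → 3
  (π[v,h]((ρ[x/z](S) − π[x,v,h](ρ[v/z](ρ[x/v](S))))) ⋈[h=c] R) → 1

|E| = 1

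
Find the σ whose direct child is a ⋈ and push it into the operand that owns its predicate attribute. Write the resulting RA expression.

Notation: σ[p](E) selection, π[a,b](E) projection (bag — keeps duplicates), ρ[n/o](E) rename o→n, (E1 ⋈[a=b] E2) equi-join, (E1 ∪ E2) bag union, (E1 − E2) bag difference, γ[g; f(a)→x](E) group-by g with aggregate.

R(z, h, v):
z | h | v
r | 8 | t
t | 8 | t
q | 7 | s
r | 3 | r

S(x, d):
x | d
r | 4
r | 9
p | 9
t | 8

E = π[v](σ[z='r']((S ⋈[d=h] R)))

σ filters on z, owned by the right side.
E' = π[v]((S ⋈[d=h] σ[z='r'](R)))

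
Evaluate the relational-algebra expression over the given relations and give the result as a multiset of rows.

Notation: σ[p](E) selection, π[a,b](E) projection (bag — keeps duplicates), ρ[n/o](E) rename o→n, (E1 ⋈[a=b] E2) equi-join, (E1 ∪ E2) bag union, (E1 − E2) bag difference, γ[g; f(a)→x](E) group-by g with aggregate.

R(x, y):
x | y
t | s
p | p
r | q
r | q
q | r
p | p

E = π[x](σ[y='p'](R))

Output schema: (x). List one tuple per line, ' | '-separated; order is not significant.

Row counts bottom-up:
  R → 6
  σ[y='p'](R) → 2
  π[x](σ[y='p'](R)) → 2

== RESULT ==
x
p
p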